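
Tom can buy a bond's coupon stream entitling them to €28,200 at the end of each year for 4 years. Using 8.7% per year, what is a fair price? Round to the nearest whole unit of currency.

PV = 28200 × [1 − (1+0.087)^(−4)] / 0.087 = 28200 × 3.261168 = 91,964.9491

€91,965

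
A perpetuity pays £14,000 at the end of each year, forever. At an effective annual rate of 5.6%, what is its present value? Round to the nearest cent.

PV = PMT / i = 14000 / 0.056 = 250,000.0000

£250,000.00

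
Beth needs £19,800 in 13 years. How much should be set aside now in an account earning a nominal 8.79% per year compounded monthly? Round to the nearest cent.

With 12 periods per year: i = 0.007325, n = 156.
PV = FV·(1+i)^(−n) = 19,800 × 0.320288 = 6,341.6992

£6,341.70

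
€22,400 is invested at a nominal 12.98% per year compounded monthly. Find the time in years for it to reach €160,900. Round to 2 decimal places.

Periodic rate i = 0.1298/12 = 0.0108167.
n = ln(160900/22400) / ln(1+0.0108167) = ln(7.18304) / 0.010759 = 183.2696 months
= 183.2696/12 years

15.27 years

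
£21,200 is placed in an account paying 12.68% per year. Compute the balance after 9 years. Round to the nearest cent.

21,200 × (1+0.1268)^9 = 21,200 × 2.928340 = 62,080.8144

£62,080.81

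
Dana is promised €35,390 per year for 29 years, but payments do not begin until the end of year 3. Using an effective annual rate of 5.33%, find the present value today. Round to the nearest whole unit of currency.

Value one period before first payment (t=2): 35390 × [1 − (1+0.0533)^(−29)] / 0.0533 = 35390 × 14.600107 = 516,697.7787
PV₀ = 516,697.7787 / (1+0.0533)^2 = 516,697.7787 / 1.109441 = 465,728.0828

€465,728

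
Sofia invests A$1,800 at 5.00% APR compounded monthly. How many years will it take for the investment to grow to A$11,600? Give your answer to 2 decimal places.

Periodic rate i = 0.05/12 = 0.00416667.
(1+i)^n = 11600/1800 = 6.44444, so n = ln 6.44444 / ln 1.00417 = 448.1034 months
= 448.1034/12 years

37.34 years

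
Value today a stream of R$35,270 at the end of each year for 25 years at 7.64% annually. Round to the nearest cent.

PV = 35270 × [1 − (1+0.0764)^(−25)] / 0.0764 = 35270 × 11.011393 = 388,371.8446

R$388,371.84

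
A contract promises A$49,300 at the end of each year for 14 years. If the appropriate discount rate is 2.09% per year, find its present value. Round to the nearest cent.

PV = PMT · [1 − (1+i)^(−n)] / i = 49300 · 12.029919 = 593,074.9832

A$593,074.98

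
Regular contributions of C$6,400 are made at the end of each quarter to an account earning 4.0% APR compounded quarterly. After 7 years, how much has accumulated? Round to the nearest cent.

Periodic rate i = 0.04/4 = 0.01; n = 7 × 4 = 28 periods.
FV = PMT · [(1+i)^n − 1] / i = 6400 · 32.129097 = 205,626.2188

C$205,626.22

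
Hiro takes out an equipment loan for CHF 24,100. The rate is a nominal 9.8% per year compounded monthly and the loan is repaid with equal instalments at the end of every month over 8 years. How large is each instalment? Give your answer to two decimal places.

CHF 363.15

Periodic rate i = 0.098/12 = 0.00816667; n = 8 × 12 = 96 periods.
PMT = 24100 / ( [1 − (1+0.00816667)^(−96)] / 0.00816667 ) = 24100 / 66.363415 = 363.1519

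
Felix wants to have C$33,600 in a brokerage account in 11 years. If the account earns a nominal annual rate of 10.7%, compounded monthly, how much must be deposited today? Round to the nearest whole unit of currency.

C$10,410

i = 0.107/12 = 0.00891667 per month; n = 11·12 = 132.
PV = 33,600 / (1 + 0.00891667)^132 = 33,600 / 3.227744 = 10,409.7466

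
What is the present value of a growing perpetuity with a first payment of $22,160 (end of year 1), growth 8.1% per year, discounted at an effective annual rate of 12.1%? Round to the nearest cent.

$554,000.00

PV = PMT / (i − g) = 22160 / (0.121 − 0.081) = 22160 / 0.040000 = 554,000.0000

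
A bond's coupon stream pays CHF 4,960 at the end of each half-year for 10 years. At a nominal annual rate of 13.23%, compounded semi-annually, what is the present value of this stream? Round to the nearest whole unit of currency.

CHF 54,156

With 2 periods per year: i = 0.06615, n = 20.
Annuity factor a(20|0.06615) = 10.918564; PV = 4960 × 10.918564 = 54,156.0751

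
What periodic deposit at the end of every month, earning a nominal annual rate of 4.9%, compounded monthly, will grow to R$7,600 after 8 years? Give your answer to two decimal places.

R$64.82

Periodic rate i = 0.049/12 = 0.00408333; n = 8 × 12 = 96 periods.
PMT = 7600 / ( [(1+0.00408333)^96 − 1] / 0.00408333 ) = 7600 / 117.246601 = 64.8206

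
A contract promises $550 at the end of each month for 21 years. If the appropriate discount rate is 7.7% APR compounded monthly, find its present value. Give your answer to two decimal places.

With 12 periods per year: i = 0.00641667, n = 252.
PV = PMT · [1 − (1+i)^(−n)] / i = 550 · 124.749925 = 68,612.4588

$68,612.46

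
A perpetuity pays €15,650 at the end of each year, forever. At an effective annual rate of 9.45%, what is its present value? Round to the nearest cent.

PV = C/r = 15650/0.0945 = 165,608.4656

€165,608.47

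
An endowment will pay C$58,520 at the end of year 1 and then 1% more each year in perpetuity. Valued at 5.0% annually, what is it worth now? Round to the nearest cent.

PV = D₁/(r − g) = 58520/(0.05 − 0.01) = 1,463,000.0000

C$1,463,000.00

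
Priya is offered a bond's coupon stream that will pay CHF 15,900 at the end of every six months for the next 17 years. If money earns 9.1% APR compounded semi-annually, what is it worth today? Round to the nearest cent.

CHF 272,472.22

With 2 periods per year: i = 0.0455, n = 34.
PV = PMT · [1 − (1+i)^(−n)] / i = 15900 · 17.136618 = 272,472.2231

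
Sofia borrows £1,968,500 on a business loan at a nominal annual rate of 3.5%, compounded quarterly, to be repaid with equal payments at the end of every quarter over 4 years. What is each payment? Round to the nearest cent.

Periodic rate i = 0.035/4 = 0.00875; n = 4 × 4 = 16 periods.
Annuity-PV factor = 14.869967; PMT = 1.9685e+06 / 14.869967 = 132,380.9299

£132,380.93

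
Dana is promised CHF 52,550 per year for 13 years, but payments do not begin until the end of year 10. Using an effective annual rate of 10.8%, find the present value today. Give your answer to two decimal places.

PV at t=9 (ordinary 13-year annuity): 52550 × a(13|0.108) = 52550 × 6.818307 = 358,302.0110
PV₀ = 358,302.0110 / (1+0.108)^9 = 358,302.0110 / 2.516853 = 142,361.1220

CHF 142,361.12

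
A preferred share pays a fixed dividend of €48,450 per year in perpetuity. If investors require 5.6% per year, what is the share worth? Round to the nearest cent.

PV = C/r = 48450/0.056 = 865,178.5714

€865,178.57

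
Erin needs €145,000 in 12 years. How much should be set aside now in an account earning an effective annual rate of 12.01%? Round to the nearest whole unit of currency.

€37,178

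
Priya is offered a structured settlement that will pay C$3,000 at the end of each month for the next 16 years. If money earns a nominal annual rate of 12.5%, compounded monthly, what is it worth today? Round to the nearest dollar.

C$248,618

Periodic rate i = 0.125/12 = 0.0104167; n = 16 × 12 = 192 periods.
PV = PMT · [1 − (1+i)^(−n)] / i = 3000 · 82.872712 = 248,618.1374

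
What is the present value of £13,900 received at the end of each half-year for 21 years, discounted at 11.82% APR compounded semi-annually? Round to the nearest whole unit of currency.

£214,105

i = 0.1182/2 = 0.0591 per half-year; n = 21·2 = 42.
PV = PMT · [1 − (1+i)^(−n)] / i = 13900 · 15.403214 = 214,104.6786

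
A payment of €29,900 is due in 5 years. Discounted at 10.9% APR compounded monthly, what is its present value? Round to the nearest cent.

i = 0.109/12 = 0.00908333 per month; n = 5·12 = 60.
PV = 29,900 / (1 + 0.00908333)^60 = 29,900 / 1.720371 = 17,379.9771

€17,379.98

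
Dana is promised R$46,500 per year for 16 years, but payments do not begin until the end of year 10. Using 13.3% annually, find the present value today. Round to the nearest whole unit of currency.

R$98,228

PV at t=9 (ordinary 16-year annuity): 46500 × a(16|0.133) = 46500 × 6.499103 = 302,208.2960
Discount back 9 years: 302,208.2960 × (1+0.133)^(−9) = 302,208.2960 × 0.325036 = 98,228.4279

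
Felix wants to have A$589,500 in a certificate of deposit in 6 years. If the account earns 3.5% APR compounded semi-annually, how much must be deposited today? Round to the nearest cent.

Periodic rate i = 0.035/2 = 0.0175; n = 6 × 2 = 12 periods.
PV = FV·(1+i)^(−n) = 589,500 × 0.812058 = 478,708.1205

A$478,708.12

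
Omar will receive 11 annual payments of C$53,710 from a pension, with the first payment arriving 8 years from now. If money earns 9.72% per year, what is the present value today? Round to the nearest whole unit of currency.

C$184,611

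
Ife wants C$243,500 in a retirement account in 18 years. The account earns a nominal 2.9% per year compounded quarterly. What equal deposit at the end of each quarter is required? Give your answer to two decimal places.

C$2,587.68

With 4 periods per year: i = 0.00725, n = 72.
FV-annuity factor = 94.099890; PMT = 243500 / 94.099890 = 2,587.6757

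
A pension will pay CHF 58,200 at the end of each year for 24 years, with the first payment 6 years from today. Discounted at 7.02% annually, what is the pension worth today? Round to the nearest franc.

CHF 474,651

Value one period before first payment (t=5): 58200 × [1 − (1+0.0702)^(−24)] / 0.0702 = 58200 × 11.449227 = 666,344.9929
Discount back 5 years: 666,344.9929 × (1+0.0702)^(−5) = 666,344.9929 × 0.712320 = 474,651.0058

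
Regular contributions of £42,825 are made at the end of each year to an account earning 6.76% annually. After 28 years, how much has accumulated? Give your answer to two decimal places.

FV = PMT · [(1+i)^n − 1] / i = 42825 · 77.569058 = 3,321,894.9000

£3,321,894.90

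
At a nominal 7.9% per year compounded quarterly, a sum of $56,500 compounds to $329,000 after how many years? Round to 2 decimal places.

Periodic rate i = 0.079/4 = 0.01975.
n = ln(329000/56500) / ln(1+0.01975) = ln(5.82301) / 0.019557 = 90.0840 quarters
= 90.0840/4 years

22.52 years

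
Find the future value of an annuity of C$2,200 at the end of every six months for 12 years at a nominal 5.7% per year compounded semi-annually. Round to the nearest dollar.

C$74,331

With 2 periods per year: i = 0.0285, n = 24.
FV = PMT · [(1+i)^n − 1] / i = 2200 · 33.786747 = 74,330.8428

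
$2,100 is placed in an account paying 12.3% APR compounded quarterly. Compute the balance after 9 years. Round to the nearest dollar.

$6,248

With 4 periods per year: i = 0.03075, n = 36.
2,100 × (1+0.03075)^36 = 2,100 × 2.975229 = 6,247.9804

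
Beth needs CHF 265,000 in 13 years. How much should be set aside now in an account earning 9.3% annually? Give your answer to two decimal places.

PV = FV·(1+i)^(−n) = 265,000 × 0.314730 = 83,403.4025

CHF 83,403.40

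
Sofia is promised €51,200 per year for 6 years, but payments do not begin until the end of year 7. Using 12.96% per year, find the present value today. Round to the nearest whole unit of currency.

PV at t=6 (ordinary 6-year annuity): 51200 × a(6|0.1296) = 51200 × 4.002007 = 204,902.7405
Discount back 6 years: 204,902.7405 × (1+0.1296)^(−6) = 204,902.7405 × 0.481340 = 98,627.8724

€98,628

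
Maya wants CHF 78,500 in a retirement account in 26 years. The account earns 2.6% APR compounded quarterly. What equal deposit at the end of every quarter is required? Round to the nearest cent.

i = 0.026/4 = 0.0065 per quarter; n = 26·4 = 104.
FV-annuity factor = 147.954157; PMT = 78500 / 147.954157 = 530.5697

CHF 530.57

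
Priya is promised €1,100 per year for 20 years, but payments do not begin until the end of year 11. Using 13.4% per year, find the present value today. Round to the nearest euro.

€2,146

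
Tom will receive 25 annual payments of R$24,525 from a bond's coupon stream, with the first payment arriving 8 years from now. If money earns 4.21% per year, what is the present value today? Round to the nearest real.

Value one period before first payment (t=7): 24525 × [1 − (1+0.0421)^(−25)] / 0.0421 = 24525 × 15.281026 = 374,767.1744
PV₀ = 374,767.1744 / (1+0.0421)^7 = 374,767.1744 / 1.334645 = 280,799.1398

R$280,799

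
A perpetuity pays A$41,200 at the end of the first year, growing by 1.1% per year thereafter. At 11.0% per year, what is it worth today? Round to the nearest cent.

A$416,161.62

PV = PMT / (i − g) = 41200 / (0.11 − 0.011) = 41200 / 0.099000 = 416,161.6162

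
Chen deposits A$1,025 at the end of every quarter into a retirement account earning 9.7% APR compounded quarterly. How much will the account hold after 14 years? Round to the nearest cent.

A$119,445.58

i = 0.097/4 = 0.02425 per quarter; n = 14·4 = 56.
Accumulation factor s(56|0.02425) = 116.532268; FV = 1025 × 116.532268 = 119,445.5752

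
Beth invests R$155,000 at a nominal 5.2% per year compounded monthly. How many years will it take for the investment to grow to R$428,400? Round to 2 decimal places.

19.59 years

Periodic rate i = 0.052/12 = 0.00433333.
n = ln(428400/155000) / ln(1+0.00433333) = ln(2.76387) / 0.004324 = 235.1154 months
= 235.1154/12 years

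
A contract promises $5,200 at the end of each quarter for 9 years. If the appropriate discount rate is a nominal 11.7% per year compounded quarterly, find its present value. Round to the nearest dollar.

$114,809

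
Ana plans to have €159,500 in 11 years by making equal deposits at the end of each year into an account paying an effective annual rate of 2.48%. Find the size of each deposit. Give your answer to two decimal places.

€12,789.99

PMT = 159500 / ( [(1+0.0248)^11 − 1] / 0.0248 ) = 159500 / 12.470694 = 12,789.9856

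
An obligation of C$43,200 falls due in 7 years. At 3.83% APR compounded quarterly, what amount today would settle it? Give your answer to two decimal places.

C$33,082.88

Periodic rate i = 0.0383/4 = 0.009575; n = 7 × 4 = 28 periods.
Discount factor = (1+0.009575)^(−28) = 0.765807; PV = 43,200 × 0.765807 = 33,082.8787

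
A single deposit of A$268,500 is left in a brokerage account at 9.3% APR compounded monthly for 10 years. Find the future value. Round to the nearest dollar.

A$678,080

Periodic rate i = 0.093/12 = 0.00775; n = 10 × 12 = 120 periods.
FV = PV·(1+i)^n = 268,500 × 2.525439 = 678,080.2717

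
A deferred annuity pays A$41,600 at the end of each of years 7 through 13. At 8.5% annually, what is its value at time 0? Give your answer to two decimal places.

A$130,514.50

PV at t=6 (ordinary 7-year annuity): 41600 × a(7|0.085) = 41600 × 5.118514 = 212,930.1624
PV₀ = 212,930.1624 / (1+0.085)^6 = 212,930.1624 / 1.631468 = 130,514.4977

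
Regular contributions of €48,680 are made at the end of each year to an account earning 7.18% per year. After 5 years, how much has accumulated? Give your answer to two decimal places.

€280,953.20

FV = PMT · [(1+i)^n − 1] / i = 48680 · 5.771430 = 280,953.1982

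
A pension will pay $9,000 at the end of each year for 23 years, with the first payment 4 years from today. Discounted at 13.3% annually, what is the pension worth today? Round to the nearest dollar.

$43,894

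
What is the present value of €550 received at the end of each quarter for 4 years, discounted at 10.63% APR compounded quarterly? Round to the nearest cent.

€7,093.02

Periodic rate i = 0.1063/4 = 0.026575; n = 4 × 4 = 16 periods.
PV = PMT · [1 − (1+i)^(−n)] / i = 550 · 12.896408 = 7,093.0247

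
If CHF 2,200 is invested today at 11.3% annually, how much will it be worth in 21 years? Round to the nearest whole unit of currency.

CHF 20,836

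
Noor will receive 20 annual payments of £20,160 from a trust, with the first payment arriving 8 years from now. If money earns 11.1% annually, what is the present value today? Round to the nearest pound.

£76,340

PV at t=7 (ordinary 20-year annuity): 20160 × a(20|0.111) = 20160 × 7.911531 = 159,496.4642
Discount back 7 years: 159,496.4642 × (1+0.111)^(−7) = 159,496.4642 × 0.478632 = 76,340.0864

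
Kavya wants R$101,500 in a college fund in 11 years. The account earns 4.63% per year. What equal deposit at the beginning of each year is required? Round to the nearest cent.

FV-annuity factor × (1+i) = 14.580386; PMT = 101500 / 14.580386 = 6,961.4068

R$6,961.41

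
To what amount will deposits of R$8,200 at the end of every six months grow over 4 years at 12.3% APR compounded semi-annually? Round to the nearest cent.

R$81,597.50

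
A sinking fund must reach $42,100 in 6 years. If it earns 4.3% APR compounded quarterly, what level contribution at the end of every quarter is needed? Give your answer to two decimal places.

$1,546.96

Periodic rate i = 0.043/4 = 0.01075; n = 6 × 4 = 24 periods.
PMT = 42100 / ( [(1+0.01075)^24 − 1] / 0.01075 ) = 42100 / 27.214687 = 1,546.9588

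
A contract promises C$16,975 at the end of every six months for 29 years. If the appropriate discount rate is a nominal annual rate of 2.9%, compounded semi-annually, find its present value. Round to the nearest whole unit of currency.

Periodic rate i = 0.029/2 = 0.0145; n = 29 × 2 = 58 periods.
PV = PMT · [1 − (1+i)^(−n)] / i = 16975 · 39.041974 = 662,737.5070

C$662,738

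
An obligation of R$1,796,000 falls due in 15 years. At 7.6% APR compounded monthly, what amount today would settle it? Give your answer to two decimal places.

Periodic rate i = 0.076/12 = 0.00633333; n = 15 × 12 = 180 periods.
Discount factor = (1+0.00633333)^(−180) = 0.320971; PV = 1,796,000 × 0.320971 = 576,463.5312

R$576,463.53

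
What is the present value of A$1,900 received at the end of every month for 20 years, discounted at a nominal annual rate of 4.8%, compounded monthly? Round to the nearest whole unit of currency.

Periodic rate i = 0.048/12 = 0.004; n = 20 × 12 = 240 periods.
PV = PMT · [1 − (1+i)^(−n)] / i = 1900 · 154.093303 = 292,777.2756

A$292,777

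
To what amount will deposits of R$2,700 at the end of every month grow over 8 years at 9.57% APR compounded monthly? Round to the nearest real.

With 12 periods per year: i = 0.007975, n = 96.
Accumulation factor s(96|0.007975) = 143.418722; FV = 2700 × 143.418722 = 387,230.5481

R$387,231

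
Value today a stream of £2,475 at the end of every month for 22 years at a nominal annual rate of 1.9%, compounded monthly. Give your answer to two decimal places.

£533,693.53

i = 0.019/12 = 0.00158333 per month; n = 22·12 = 264.
Annuity factor a(264|0.00158333) = 215.633749; PV = 2475 × 215.633749 = 533,693.5283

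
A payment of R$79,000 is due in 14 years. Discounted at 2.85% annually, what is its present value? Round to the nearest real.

R$53,305

PV = 79,000 / (1 + 0.0285)^14 = 79,000 / 1.482041 = 53,304.8772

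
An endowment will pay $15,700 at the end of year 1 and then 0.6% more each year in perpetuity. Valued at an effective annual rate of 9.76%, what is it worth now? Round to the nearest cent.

$171,397.38

PV = PMT / (i − g) = 15700 / (0.0976 − 0.006) = 15700 / 0.091600 = 171,397.3799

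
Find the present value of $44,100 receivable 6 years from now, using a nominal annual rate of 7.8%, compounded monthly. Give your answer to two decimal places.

Periodic rate i = 0.078/12 = 0.0065; n = 6 × 12 = 72 periods.
Discount factor = (1+0.0065)^(−72) = 0.627203; PV = 44,100 × 0.627203 = 27,659.6376

$27,659.64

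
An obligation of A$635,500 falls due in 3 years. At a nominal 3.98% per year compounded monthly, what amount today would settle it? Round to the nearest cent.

A$564,087.66

i = 0.0398/12 = 0.00331667 per month; n = 3·12 = 36.
PV = 635,500 / (1 + 0.00331667)^36 = 635,500 / 1.126598 = 564,087.6566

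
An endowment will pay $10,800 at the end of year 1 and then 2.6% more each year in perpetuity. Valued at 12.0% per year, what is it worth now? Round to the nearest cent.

$114,893.62

PV = PMT / (i − g) = 10800 / (0.12 − 0.026) = 10800 / 0.094000 = 114,893.6170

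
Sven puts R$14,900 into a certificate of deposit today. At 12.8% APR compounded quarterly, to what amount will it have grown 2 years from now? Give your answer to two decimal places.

Periodic rate i = 0.128/4 = 0.032; n = 2 × 4 = 8 periods.
14,900 × (1+0.032)^8 = 14,900 × 1.286582 = 19,170.0765

R$19,170.08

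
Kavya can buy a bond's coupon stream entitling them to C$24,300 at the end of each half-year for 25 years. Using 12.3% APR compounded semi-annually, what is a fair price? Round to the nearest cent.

C$375,135.71

With 2 periods per year: i = 0.0615, n = 50.
Annuity factor a(50|0.0615) = 15.437683; PV = 24300 × 15.437683 = 375,135.7050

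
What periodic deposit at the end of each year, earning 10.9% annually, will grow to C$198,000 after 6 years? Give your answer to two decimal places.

PMT = 198000 / ( [(1+0.109)^6 − 1] / 0.109 ) = 198000 / 7.892908 = 25,085.8119

C$25,085.81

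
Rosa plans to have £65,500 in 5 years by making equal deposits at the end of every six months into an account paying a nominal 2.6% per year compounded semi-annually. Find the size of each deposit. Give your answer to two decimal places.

£6,175.90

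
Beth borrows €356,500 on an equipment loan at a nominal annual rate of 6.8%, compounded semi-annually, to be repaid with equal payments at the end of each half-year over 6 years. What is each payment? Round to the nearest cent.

€36,675.24

Periodic rate i = 0.068/2 = 0.034; n = 6 × 2 = 12 periods.
PMT = 356500 / ( [1 − (1+0.034)^(−12)] / 0.034 ) = 356500 / 9.720454 = 36,675.2405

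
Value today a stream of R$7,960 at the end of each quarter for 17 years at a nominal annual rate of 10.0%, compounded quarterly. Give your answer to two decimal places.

R$259,004.96

Periodic rate i = 0.1/4 = 0.025; n = 17 × 4 = 68 periods.
Annuity factor a(68|0.025) = 32.538311; PV = 7960 × 32.538311 = 259,004.9554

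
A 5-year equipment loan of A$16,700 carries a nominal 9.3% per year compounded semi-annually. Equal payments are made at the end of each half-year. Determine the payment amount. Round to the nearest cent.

A$2,126.12

i = 0.093/2 = 0.0465 per half-year; n = 5·2 = 10.
Annuity-PV factor = 7.854683; PMT = 16700 / 7.854683 = 2,126.1203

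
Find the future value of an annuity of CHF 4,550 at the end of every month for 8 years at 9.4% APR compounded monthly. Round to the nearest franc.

CHF 647,668

Periodic rate i = 0.094/12 = 0.00783333; n = 8 × 12 = 96 periods.
FV = 4550 × [(1+0.00783333)^96 − 1] / 0.00783333 = 4550 × 142.344515 = 647,667.5426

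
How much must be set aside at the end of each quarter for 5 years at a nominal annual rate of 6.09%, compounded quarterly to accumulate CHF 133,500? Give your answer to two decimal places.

CHF 5,760.53

Periodic rate i = 0.0609/4 = 0.015225; n = 5 × 4 = 20 periods.
PMT = 133500 / ( [(1+0.015225)^20 − 1] / 0.015225 ) = 133500 / 23.174967 = 5,760.5259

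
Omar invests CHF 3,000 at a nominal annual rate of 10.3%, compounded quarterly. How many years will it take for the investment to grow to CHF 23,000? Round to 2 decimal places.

Periodic rate i = 0.103/4 = 0.02575.
(1+i)^n = 23000/3000 = 7.66667, so n = ln 7.66667 / ln 1.02575 = 80.1163 quarters
= 80.1163/4 years

20.03 years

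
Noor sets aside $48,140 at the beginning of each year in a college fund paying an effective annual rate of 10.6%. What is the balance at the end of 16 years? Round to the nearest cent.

$2,015,602.69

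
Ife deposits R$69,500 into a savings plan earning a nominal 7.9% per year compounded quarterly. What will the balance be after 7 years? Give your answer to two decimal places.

Periodic rate i = 0.079/4 = 0.01975; n = 7 × 4 = 28 periods.
FV = 69,500 × (1 + 0.01975)^28 = 120,173.5239

R$120,173.52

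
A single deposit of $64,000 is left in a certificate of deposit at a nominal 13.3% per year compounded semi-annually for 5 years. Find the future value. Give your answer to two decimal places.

$121,839.63

Periodic rate i = 0.133/2 = 0.0665; n = 5 × 2 = 10 periods.
FV = 64,000 × (1 + 0.0665)^10 = 121,839.6301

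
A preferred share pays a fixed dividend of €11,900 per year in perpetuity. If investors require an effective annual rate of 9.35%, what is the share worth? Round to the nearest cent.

PV = C/r = 11900/0.0935 = 127,272.7273

€127,272.73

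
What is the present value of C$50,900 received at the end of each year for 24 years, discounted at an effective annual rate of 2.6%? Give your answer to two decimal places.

C$900,369.07

PV = PMT · [1 − (1+i)^(−n)] / i = 50900 · 17.688980 = 900,369.0735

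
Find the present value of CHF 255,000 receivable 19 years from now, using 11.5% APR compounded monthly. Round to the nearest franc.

CHF 28,982

Periodic rate i = 0.115/12 = 0.00958333; n = 19 × 12 = 228 periods.
Discount factor = (1+0.00958333)^(−228) = 0.113654; PV = 255,000 × 0.113654 = 28,981.7674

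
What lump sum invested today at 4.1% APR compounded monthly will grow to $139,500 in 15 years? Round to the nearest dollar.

Periodic rate i = 0.041/12 = 0.00341667; n = 15 × 12 = 180 periods.
PV = 139,500 / (1 + 0.00341667)^180 = 139,500 / 1.847719 = 75,498.5038

$75,499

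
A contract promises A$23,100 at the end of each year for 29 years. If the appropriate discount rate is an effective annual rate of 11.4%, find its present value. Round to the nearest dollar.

A$193,780

Annuity factor a(29|0.114) = 8.388731; PV = 23100 × 8.388731 = 193,779.6770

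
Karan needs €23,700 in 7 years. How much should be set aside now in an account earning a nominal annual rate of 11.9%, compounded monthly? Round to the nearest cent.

With 12 periods per year: i = 0.00991667, n = 84.
Discount factor = (1+0.00991667)^(−84) = 0.436531; PV = 23,700 × 0.436531 = 10,345.7751

€10,345.78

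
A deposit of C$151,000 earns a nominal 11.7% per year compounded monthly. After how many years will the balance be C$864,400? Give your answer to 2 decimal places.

Periodic rate i = 0.117/12 = 0.00975.
(1+i)^n = 864400/151000 = 5.72450, so n = ln 5.72450 / ln 1.00975 = 179.8203 months
= 179.8203/12 years

14.99 years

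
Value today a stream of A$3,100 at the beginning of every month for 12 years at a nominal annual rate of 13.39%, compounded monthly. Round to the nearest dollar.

With 12 periods per year: i = 0.0111583, n = 144.
Annuity factor a(144|0.0111583) × (1+i) = 72.285001; PV = 3100 × 72.285001 = 224,083.5029
Payments are at the start of each period, so multiply by (1+i).

A$224,084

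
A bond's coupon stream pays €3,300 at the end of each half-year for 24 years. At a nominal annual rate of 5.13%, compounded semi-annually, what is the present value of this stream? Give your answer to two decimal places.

€90,507.50

i = 0.0513/2 = 0.02565 per half-year; n = 24·2 = 48.
PV = 3300 × [1 − (1+0.02565)^(−48)] / 0.02565 = 3300 × 27.426516 = 90,507.5024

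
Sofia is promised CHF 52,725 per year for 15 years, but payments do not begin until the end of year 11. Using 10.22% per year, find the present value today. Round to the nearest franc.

Value one period before first payment (t=10): 52725 × [1 − (1+0.1022)^(−15)] / 0.1022 = 52725 × 7.511508 = 396,044.2474
PV₀ = 396,044.2474 / (1+0.1022)^10 = 396,044.2474 / 2.646087 = 149,671.6832

CHF 149,672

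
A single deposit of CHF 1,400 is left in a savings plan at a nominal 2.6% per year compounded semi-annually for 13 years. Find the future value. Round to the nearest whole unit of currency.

CHF 1,959

With 2 periods per year: i = 0.013, n = 26.
FV = PV·(1+i)^n = 1,400 × 1.399090 = 1,958.7257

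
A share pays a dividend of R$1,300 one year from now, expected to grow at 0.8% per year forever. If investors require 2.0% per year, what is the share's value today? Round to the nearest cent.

PV = D₁/(r − g) = 1300/(0.02 − 0.008) = 108,333.3333

R$108,333.33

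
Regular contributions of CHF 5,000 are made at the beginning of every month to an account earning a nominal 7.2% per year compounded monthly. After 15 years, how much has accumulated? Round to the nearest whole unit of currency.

i = 0.072/12 = 0.006 per month; n = 15·12 = 180.
FV = 5000 × [(1+0.006)^180 − 1] / 0.006 × (1+i) = 5000 × 324.467208 = 1,622,336.0423
(Beginning-of-period payments → annuity-due factor ×(1+i).)

CHF 1,622,336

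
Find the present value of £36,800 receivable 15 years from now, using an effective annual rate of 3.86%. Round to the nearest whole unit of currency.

PV = FV·(1+i)^(−n) = 36,800 × 0.566598 = 20,850.8155

£20,851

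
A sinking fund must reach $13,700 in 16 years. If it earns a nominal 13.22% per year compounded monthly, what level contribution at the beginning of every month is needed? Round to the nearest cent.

Periodic rate i = 0.1322/12 = 0.0110167; n = 16 × 12 = 192 periods.
PMT = 13700 / ( [(1+0.0110167)^192 − 1] / 0.0110167 × (1+i) ) = 13700 / 660.378666 = 20.7457

$20.75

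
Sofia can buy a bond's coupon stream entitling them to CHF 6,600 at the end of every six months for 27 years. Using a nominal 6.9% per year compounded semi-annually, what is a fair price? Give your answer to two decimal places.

CHF 160,665.10

i = 0.069/2 = 0.0345 per half-year; n = 27·2 = 54.
PV = PMT · [1 − (1+i)^(−n)] / i = 6600 · 24.343197 = 160,665.0992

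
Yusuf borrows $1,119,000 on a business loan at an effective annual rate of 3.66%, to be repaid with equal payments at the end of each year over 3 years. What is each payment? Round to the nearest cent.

$400,630.68

Annuity-PV factor = 2.793096; PMT = 1.119e+06 / 2.793096 = 400,630.6825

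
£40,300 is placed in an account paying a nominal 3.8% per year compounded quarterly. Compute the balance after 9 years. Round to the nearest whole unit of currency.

£56,641

i = 0.038/4 = 0.0095 per quarter; n = 9·4 = 36.
FV = 40,300 × (1 + 0.0095)^36 = 56,641.2311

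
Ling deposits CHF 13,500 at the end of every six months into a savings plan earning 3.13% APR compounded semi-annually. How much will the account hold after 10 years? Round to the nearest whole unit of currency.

CHF 314,175

Periodic rate i = 0.0313/2 = 0.01565; n = 10 × 2 = 20 periods.
Accumulation factor s(20|0.01565) = 23.272250; FV = 13500 × 23.272250 = 314,175.3792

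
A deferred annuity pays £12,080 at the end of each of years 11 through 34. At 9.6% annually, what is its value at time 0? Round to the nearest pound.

£44,739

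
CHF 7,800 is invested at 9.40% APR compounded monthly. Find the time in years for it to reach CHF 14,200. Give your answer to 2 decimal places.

6.40 years

Periodic rate i = 0.094/12 = 0.00783333.
(1+i)^n = 14200/7800 = 1.82051, so n = ln 1.82051 / ln 1.00783 = 76.7823 months
= 76.7823/12 years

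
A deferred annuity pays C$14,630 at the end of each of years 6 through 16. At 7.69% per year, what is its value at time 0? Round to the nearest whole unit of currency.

PV at t=5 (ordinary 11-year annuity): 14630 × a(11|0.0769) = 14630 × 7.247587 = 106,032.1930
Discount back 5 years: 106,032.1930 × (1+0.0769)^(−5) = 106,032.1930 × 0.690436 = 73,208.3905

C$73,208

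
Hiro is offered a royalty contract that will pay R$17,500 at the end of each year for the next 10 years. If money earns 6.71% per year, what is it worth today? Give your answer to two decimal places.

R$124,577.41

PV = PMT · [1 − (1+i)^(−n)] / i = 17500 · 7.118709 = 124,577.4124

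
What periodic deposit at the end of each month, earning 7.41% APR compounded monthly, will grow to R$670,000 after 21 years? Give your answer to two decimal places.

R$1,112.86

i = 0.0741/12 = 0.006175 per month; n = 21·12 = 252.
FV-annuity factor = 602.051971; PMT = 670000 / 602.051971 = 1,112.8607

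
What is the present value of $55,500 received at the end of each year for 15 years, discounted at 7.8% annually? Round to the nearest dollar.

PV = 55500 × [1 − (1+0.078)^(−15)] / 0.078 = 55500 × 8.665006 = 480,907.8409

$480,908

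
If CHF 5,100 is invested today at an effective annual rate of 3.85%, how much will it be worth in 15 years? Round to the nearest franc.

FV = PV·(1+i)^n = 5,100 × 1.762372 = 8,988.0957

CHF 8,988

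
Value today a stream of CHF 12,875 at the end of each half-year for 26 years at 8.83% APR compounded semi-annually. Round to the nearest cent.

Periodic rate i = 0.0883/2 = 0.04415; n = 26 × 2 = 52 periods.
PV = PMT · [1 − (1+i)^(−n)] / i = 12875 · 20.254542 = 260,777.2255

CHF 260,777.23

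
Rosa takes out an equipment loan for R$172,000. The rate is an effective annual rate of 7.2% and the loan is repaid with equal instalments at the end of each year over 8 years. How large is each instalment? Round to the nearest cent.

R$29,028.10

PMT = 172000 / ( [1 − (1+0.072)^(−8)] / 0.072 ) = 172000 / 5.925293 = 29,028.1010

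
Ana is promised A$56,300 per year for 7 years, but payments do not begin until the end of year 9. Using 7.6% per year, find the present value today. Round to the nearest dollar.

A$165,390

Value one period before first payment (t=8): 56300 × [1 − (1+0.076)^(−7)] / 0.076 = 56300 × 5.278361 = 297,171.7355
Discount back 8 years: 297,171.7355 × (1+0.076)^(−8) = 297,171.7355 × 0.556547 = 165,390.0315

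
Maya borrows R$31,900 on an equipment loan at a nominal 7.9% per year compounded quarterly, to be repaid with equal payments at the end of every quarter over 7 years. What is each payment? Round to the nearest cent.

With 4 periods per year: i = 0.01975, n = 28.
Annuity-PV factor = 21.350360; PMT = 31900 / 21.350360 = 1,494.1200

R$1,494.12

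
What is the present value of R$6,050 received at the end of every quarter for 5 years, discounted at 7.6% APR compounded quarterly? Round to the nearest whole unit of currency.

R$99,888

Periodic rate i = 0.076/4 = 0.019; n = 5 × 4 = 20 periods.
PV = 6050 × [1 − (1+0.019)^(−20)] / 0.019 = 6050 × 16.510333 = 99,887.5163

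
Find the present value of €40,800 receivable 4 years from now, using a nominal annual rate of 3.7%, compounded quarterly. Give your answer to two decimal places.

With 4 periods per year: i = 0.00925, n = 16.
PV = 40,800 / (1 + 0.00925)^16 = 40,800 / 1.158724 = 35,211.1358

€35,211.14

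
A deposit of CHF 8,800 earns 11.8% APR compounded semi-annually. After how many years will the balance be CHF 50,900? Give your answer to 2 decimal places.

Periodic rate i = 0.118/2 = 0.059.
n = ln(50900/8800) / ln(1+0.059) = ln(5.78409) / 0.057325 = 30.6168 half-years
= 30.6168/2 years

15.31 years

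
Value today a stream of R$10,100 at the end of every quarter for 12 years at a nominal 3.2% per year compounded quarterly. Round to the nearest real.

R$401,257

i = 0.032/4 = 0.008 per quarter; n = 12·4 = 48.
PV = 10100 × [1 − (1+0.008)^(−48)] / 0.008 = 10100 × 39.728388 = 401,256.7215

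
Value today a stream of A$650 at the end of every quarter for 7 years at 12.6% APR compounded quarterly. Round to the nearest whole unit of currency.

A$11,976

With 4 periods per year: i = 0.0315, n = 28.
PV = PMT · [1 − (1+i)^(−n)] / i = 650 · 18.424599 = 11,975.9893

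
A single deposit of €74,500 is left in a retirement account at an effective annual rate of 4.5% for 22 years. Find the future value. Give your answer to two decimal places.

FV = PV·(1+i)^n = 74,500 × 2.633652 = 196,207.0746

€196,207.07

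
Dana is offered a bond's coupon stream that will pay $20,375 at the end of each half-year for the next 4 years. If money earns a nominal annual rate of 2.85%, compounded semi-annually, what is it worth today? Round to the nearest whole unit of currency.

$153,025

Periodic rate i = 0.0285/2 = 0.01425; n = 4 × 2 = 8 periods.
PV = 20375 × [1 − (1+0.01425)^(−8)] / 0.01425 = 20375 × 7.510444 = 153,025.3021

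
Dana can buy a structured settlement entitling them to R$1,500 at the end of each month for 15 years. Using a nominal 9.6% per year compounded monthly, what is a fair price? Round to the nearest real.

i = 0.096/12 = 0.008 per month; n = 15·12 = 180.
Annuity factor a(180|0.008) = 95.213860; PV = 1500 × 95.213860 = 142,820.7893

R$142,821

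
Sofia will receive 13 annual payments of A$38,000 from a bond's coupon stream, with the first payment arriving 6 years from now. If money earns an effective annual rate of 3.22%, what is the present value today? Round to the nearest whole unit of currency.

PV at t=5 (ordinary 13-year annuity): 38000 × a(13|0.0322) = 38000 × 10.486861 = 398,500.7144
Discount back 5 years: 398,500.7144 × (1+0.0322)^(−5) = 398,500.7144 × 0.853455 = 340,102.5049

A$340,103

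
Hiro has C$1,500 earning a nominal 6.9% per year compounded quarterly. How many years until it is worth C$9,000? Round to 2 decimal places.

26.19 years

Periodic rate i = 0.069/4 = 0.01725.
(1+i)^n = 9000/1500 = 6.00000, so n = ln 6.00000 / ln 1.01725 = 104.7634 quarters
= 104.7634/4 years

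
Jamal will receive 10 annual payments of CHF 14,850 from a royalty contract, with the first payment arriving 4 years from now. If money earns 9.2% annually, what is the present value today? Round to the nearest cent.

CHF 72,547.29

Value one period before first payment (t=3): 14850 × [1 − (1+0.092)^(−10)] / 0.092 = 14850 × 6.361546 = 94,468.9534
PV₀ = 94,468.9534 / (1+0.092)^3 = 94,468.9534 / 1.302171 = 72,547.2892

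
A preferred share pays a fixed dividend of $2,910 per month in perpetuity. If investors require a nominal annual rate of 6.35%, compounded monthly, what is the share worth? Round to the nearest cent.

Periodic rate i = 0.0635/12 = 0.00529167.
PV = PMT / i = 2910 / 0.00529167 = 549,921.2598

$549,921.26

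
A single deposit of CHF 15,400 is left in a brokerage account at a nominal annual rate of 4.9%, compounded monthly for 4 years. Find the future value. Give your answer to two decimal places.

CHF 18,727.04

With 12 periods per year: i = 0.00408333, n = 48.
FV = PV·(1+i)^n = 15,400 × 1.216042 = 18,727.0393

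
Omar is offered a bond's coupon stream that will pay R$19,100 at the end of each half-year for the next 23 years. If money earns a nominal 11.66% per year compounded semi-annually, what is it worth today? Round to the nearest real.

R$303,441

Periodic rate i = 0.1166/2 = 0.0583; n = 23 × 2 = 46 periods.
Annuity factor a(46|0.0583) = 15.886970; PV = 19100 × 15.886970 = 303,441.1307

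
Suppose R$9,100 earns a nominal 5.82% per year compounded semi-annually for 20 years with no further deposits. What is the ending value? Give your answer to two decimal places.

With 2 periods per year: i = 0.0291, n = 40.
FV = 9,100 × (1 + 0.0291)^40 = 28,664.5099

R$28,664.51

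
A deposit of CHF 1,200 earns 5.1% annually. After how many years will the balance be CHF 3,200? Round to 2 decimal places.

19.72 years

n = ln(3200/1200) / ln(1+0.051) = ln(2.66667) / 0.049742 = 19.7183 years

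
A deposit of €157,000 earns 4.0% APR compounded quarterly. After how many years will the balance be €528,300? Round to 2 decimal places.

Periodic rate i = 0.04/4 = 0.01.
(1+i)^n = 528300/157000 = 3.36497, so n = ln 3.36497 / ln 1.01 = 121.9476 quarters
= 121.9476/4 years

30.49 years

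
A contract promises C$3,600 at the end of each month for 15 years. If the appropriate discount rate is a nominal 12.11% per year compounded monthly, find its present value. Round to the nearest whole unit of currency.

i = 0.1211/12 = 0.0100917 per month; n = 15·12 = 180.
Annuity factor a(180|0.0100917) = 82.832607; PV = 3600 × 82.832607 = 298,197.3861

C$298,197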